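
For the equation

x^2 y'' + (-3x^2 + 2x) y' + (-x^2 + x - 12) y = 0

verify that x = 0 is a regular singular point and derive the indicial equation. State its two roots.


Divide by x^2 to reach normal form y'' + P_1(x) y' + P_2(x) y = 0 with P_1(x) = -3 + 2/x and P_2(x) = -1 + 1/x - 12/x^2.
x = 0 is a singular point because the y'-coefficient -3 + 2/x has a pole at x = 0 and the y-coefficient -1 + 1/x - 12/x^2 has a pole at x = 0.
It is a regular singular point because x P_1(x) = p(x) = 2 - 3x and x^2 P_2(x) = q(x) = -x^2 + x - 12 are polynomials, hence analytic at x = 0.
p(0) = 2,  q(0) = -12.
Indicial equation: r(r-1) + p(0) r + q(0) = 0, i.e. r^2 + (p(0) - 1) r + q(0) = 0, i.e. r^2 + 1 r - 12 = 0.
Discriminant: (1)^2 - 4(-12) = 49, so r = (-1 ± 7)/2.
Solving: r_1 = 3, r_2 = -4.

indicial: r^2 + 1 r - 12 = 0; roots r_1 = 3, r_2 = -4


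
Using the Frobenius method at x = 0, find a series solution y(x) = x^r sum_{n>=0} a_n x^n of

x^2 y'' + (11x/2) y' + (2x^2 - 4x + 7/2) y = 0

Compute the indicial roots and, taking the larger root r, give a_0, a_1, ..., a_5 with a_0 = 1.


Write in Frobenius form y'' + (p(x)/x) y' + (q(x)/x^2) y = 0:
  p(x) = 11/2,  q(x) = 2x^2 - 4x + 7/2.
Indicial equation: r(r-1) + (11/2) r + (7/2) = 0 -> roots r_1 = -1, r_2 = -7/2.
Take r = r_1 = -1. Let y(x) = x^r sum_{n>=0} a_n x^n with a_0 = 1.
Substitute y = x^r sum a_n x^n and match x^{r+n}. The recurrence is
  D(n) a_n - 4 a_{n-1} + 2 a_{n-2} = 0,  where D(n) = (r+n)(r+n-1) + (11/2)(r+n) + (7/2).
  a_n = [4 a_{n-1} - 2 a_{n-2}] / D(n).
Since the indicial polynomial factors as (r - r_1)(r - r_2), D(n) = (r_1 + n - r_1)(r_1 + n - r_2) = n(n + 5/2).
Evaluating step by step (a_0 = 1):
  n = 1: D(1) = 1(1 + 5/2) = 7/2; numerator = 4(1) = 4; a_1 = (4)/(7/2) = 8/7
  n = 2: D(2) = 2(2 + 5/2) = 9; numerator = 4(8/7) - 2(1) = 18/7; a_2 = (18/7)/(9) = 2/7
  n = 3: D(3) = 3(3 + 5/2) = 33/2; numerator = 4(2/7) - 2(8/7) = -8/7; a_3 = (-8/7)/(33/2) = -16/231
  n = 4: D(4) = 4(4 + 5/2) = 26; numerator = 4(-16/231) - 2(2/7) = -28/33; a_4 = (-28/33)/(26) = -14/429
  n = 5: D(5) = 5(5 + 5/2) = 75/2; numerator = 4(-14/429) - 2(-16/231) = 8/1001; a_5 = (8/1001)/(75/2) = 16/75075

r = -1; a_0 = 1; a_1 = 8/7; a_2 = 2/7; a_3 = -16/231; a_4 = -14/429; a_5 = 16/75075


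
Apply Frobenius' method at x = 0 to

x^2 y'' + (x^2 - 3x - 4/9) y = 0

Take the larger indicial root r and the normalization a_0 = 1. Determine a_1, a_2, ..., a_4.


Write in Frobenius form y'' + (p(x)/x) y' + (q(x)/x^2) y = 0:
  p(x) = 0,  q(x) = x^2 - 3x - 4/9.
Indicial equation: r(r-1) + (0) r + (-4/9) = 0 -> roots r_1 = 4/3, r_2 = -1/3.
Take r = r_1 = 4/3. Let y(x) = x^r sum_{n>=0} a_n x^n with a_0 = 1.
Substitute y = x^r sum a_n x^n and match x^{r+n}. The recurrence is
  D(n) a_n - 3 a_{n-1} + 1 a_{n-2} = 0,  where D(n) = (r+n)(r+n-1) + (0)(r+n) + (-4/9).
  a_n = [3 a_{n-1} - 1 a_{n-2}] / D(n).
Since the indicial polynomial factors as (r - r_1)(r - r_2), D(n) = (r_1 + n - r_1)(r_1 + n - r_2) = n(n + 5/3).
Evaluating step by step (a_0 = 1):
  n = 1: D(1) = 1(1 + 5/3) = 8/3; numerator = 3(1) = 3; a_1 = (3)/(8/3) = 9/8
  n = 2: D(2) = 2(2 + 5/3) = 22/3; numerator = 3(9/8) - 1(1) = 19/8; a_2 = (19/8)/(22/3) = 57/176
  n = 3: D(3) = 3(3 + 5/3) = 14; numerator = 3(57/176) - 1(9/8) = -27/176; a_3 = (-27/176)/(14) = -27/2464
  n = 4: D(4) = 4(4 + 5/3) = 68/3; numerator = 3(-27/2464) - 1(57/176) = -879/2464; a_4 = (-879/2464)/(68/3) = -2637/167552

r = 4/3; a_0 = 1; a_1 = 9/8; a_2 = 57/176; a_3 = -27/2464; a_4 = -2637/167552


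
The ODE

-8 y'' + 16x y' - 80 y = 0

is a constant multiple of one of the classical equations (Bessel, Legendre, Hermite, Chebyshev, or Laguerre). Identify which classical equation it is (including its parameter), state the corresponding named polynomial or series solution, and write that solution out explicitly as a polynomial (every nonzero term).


All three coefficients share the factor -8; dividing through by -8 gives  y'' - 2x y' + 10 y = 0.
This matches the Hermite equation y'' - 2x y' + 2n y = 0 with 2n = 10, so n = 5; the polynomial solution is H_5(x).
With y = sum_k a_k x^k, matching x^k gives (k+2)(k+1) a_{k+2} = 2(k - n) a_k = 2(k - 5) a_k. The right side vanishes at k = 5, so the series with the parity of 5 terminates at degree 5.
Standard normalization: leading coefficient of H_n is 2^n, so a_5 = 2^5 = 32. Work downward with a_k = (k+1)(k+2) a_{k+2} / (2(k - n)):
  a_3 = (4)(5)(32) / (2(3 - 5)) = 640/(-4) = -160
  a_1 = (2)(3)(-160) / (2(1 - 5)) = -960/(-8) = 120
Hence H_5(x) = 32 x^5 - 160 x^3 + 120 x.

H_5(x); series = 32 x^5 - 160 x^3 + 120 x


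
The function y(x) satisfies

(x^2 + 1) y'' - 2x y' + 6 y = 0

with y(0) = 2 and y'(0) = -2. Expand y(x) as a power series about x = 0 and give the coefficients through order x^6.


Ansatz: y(x) = sum_{n>=0} a_n x^n, so y'(x) = sum_{n>=1} n a_n x^(n-1) and y''(x) = sum_{n>=2} n(n-1) a_n x^(n-2).
Substitute into P(x) y'' + Q(x) y' + R(x) y = 0 with P(x) = x^2 + 1, Q(x) = -2x, R(x) = 6, and match powers of x.
Initial conditions: a_0 = 2, a_1 = -2.
Setting the coefficient of each power of x to zero and solving order by order (substituting the coefficients already found):
  x^0: 2 a_2 + 6 a_0 = 0  ->  2 a_2 = -6 a_0 = -12  ->  a_2 = -6
  x^1: 6 a_3 + 4 a_1 = 0  ->  6 a_3 = -4 a_1 = 8  ->  a_3 = 4/3
  x^2: 12 a_4 + 4 a_2 = 0  ->  12 a_4 = -4 a_2 = 24  ->  a_4 = 2
  x^3: 20 a_5 + 6 a_3 = 0  ->  20 a_5 = -6 a_3 = -8  ->  a_5 = -2/5
  x^4: 30 a_6 + 10 a_4 = 0  ->  30 a_6 = -10 a_4 = -20  ->  a_6 = -2/3
Truncated series: y(x) = 2 - 2 x - 6 x^2 + (4/3) x^3 + 2 x^4 - (2/5) x^5 - (2/3) x^6 + O(x^7).

a_0 = 2; a_1 = -2; a_2 = -6; a_3 = 4/3; a_4 = 2; a_5 = -2/5; a_6 = -2/3


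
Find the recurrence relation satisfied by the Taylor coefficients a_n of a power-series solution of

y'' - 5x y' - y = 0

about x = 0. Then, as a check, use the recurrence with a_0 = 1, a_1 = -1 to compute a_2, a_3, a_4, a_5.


Substitute y = sum_n a_n x^n.
y''(x) has coefficient (n+2)(n+1) a_{n+2} at x^n;
-5 x y'(x) has coefficient -5 n a_n at x^n (shift);
-y(x) has coefficient -1 a_n at x^n.
Matching x^n: (n+2)(n+1) a_{n+2} + (-5n - 1) a_n = 0.
Thus a_{n+2} = (5n + 1) / ((n+1)(n+2)) * a_n.

Check with a_0 = 1, a_1 = -1 (apply the recurrence for n = 0, 1, 2, 3): a_0 = 1, a_1 = -1, a_2 = 1/2, a_3 = -1, a_4 = 11/24, a_5 = -4/5.

a_(n+2) = (5n + 1) / ((n+1)(n+2)) * a_n; check: a_0 = 1, a_1 = -1, a_2 = 1/2, a_3 = -1, a_4 = 11/24, a_5 = -4/5


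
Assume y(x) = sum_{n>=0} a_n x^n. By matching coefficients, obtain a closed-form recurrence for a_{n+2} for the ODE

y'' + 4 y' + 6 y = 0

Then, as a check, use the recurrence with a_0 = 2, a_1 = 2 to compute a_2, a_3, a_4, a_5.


Substitute y = sum_n a_n x^n.
y''(x) has coefficient (n+2)(n+1) a_{n+2} at x^n;
4 y'(x) has coefficient 4 (n+1) a_{n+1} at x^n;
6 y(x) has coefficient 6 a_n at x^n.
Matching x^n: (n+2)(n+1) a_{n+2} + 4 (n+1) a_{n+1} + 6 a_n = 0.
Thus a_{n+2} = [-4 (n+1) a_{n+1} - 6 a_n] / ((n+1)(n+2)).

Check with a_0 = 2, a_1 = 2 (apply the recurrence for n = 0, 1, 2, 3): a_0 = 2, a_1 = 2, a_2 = -10, a_3 = 34/3, a_4 = -19/3, a_5 = 5/3.

a_(n+2) = [-4 (n+1) a_(n+1) - 6 a_n] / ((n+1)(n+2)); check: a_0 = 2, a_1 = 2, a_2 = -10, a_3 = 34/3, a_4 = -19/3, a_5 = 5/3


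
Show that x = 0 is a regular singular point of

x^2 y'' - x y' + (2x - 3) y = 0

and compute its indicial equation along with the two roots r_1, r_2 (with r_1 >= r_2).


Divide by x^2 to reach normal form y'' + P_1(x) y' + P_2(x) y = 0 with P_1(x) = -1/x and P_2(x) = 2/x - 3/x^2.
x = 0 is a singular point because the y'-coefficient -1/x has a pole at x = 0 and the y-coefficient 2/x - 3/x^2 has a pole at x = 0.
It is a regular singular point because x P_1(x) = p(x) = -1 and x^2 P_2(x) = q(x) = 2x - 3 are polynomials, hence analytic at x = 0.
p(0) = -1,  q(0) = -3.
Indicial equation: r(r-1) + p(0) r + q(0) = 0, i.e. r^2 + (p(0) - 1) r + q(0) = 0, i.e. r^2 - 2 r - 3 = 0.
Discriminant: (-2)^2 - 4(-3) = 16, so r = (2 ± 4)/2.
Solving: r_1 = 3, r_2 = -1.

indicial: r^2 - 2 r - 3 = 0; roots r_1 = 3, r_2 = -1


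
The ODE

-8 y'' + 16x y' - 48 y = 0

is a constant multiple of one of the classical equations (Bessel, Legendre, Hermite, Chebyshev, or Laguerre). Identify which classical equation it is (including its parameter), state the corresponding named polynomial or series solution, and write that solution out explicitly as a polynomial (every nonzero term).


All three coefficients share the factor -8; dividing through by -8 gives  y'' - 2x y' + 6 y = 0.
This matches the Hermite equation y'' - 2x y' + 2n y = 0 with 2n = 6, so n = 3; the polynomial solution is H_3(x).
With y = sum_k a_k x^k, matching x^k gives (k+2)(k+1) a_{k+2} = 2(k - n) a_k = 2(k - 3) a_k. The right side vanishes at k = 3, so the series with the parity of 3 terminates at degree 3.
Standard normalization: leading coefficient of H_n is 2^n, so a_3 = 2^3 = 8. Work downward with a_k = (k+1)(k+2) a_{k+2} / (2(k - n)):
  a_1 = (2)(3)(8) / (2(1 - 3)) = 48/(-4) = -12
Hence H_3(x) = 8 x^3 - 12 x.

H_3(x); series = 8 x^3 - 12 x


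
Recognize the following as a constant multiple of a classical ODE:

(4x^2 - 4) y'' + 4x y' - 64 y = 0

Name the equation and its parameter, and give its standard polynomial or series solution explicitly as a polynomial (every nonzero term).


All three coefficients share the factor -4; dividing through by -4 gives  (1 - x^2) y'' - x y' + 16 y = 0.
This matches the Chebyshev equation (1 - x^2) y'' - x y' + n^2 y = 0 (note the -x y' term, not -2x y') with n^2 = 16, so n = 4; the polynomial solution is T_4(x).
With y = sum_k a_k x^k, matching x^k gives (k+2)(k+1) a_{k+2} = (k^2 - n^2) a_k = (k - 4)(k + 4) a_k. The right side vanishes at k = 4, so the series with the parity of 4 terminates at degree 4.
Standard normalization: leading coefficient of T_n is 2^(n-1), so a_4 = 2^3 = 8. Work downward with a_k = (k+1)(k+2) a_{k+2} / ((k - 4)(k + 4)):
  a_2 = (3)(4)(8) / ((2 - 4)(2 + 4)) = 96/(-12) = -8
  a_0 = (1)(2)(-8) / ((0 - 4)(0 + 4)) = -16/(-16) = 1
Hence T_4(x) = 8 x^4 - 8 x^2 + 1.

T_4(x); series = 8 x^4 - 8 x^2 + 1


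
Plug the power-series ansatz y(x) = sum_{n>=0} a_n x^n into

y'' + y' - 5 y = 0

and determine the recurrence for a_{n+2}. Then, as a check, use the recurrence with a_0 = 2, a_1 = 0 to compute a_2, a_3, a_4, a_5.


Substitute y = sum_n a_n x^n.
y''(x) has coefficient (n+2)(n+1) a_{n+2} at x^n;
y'(x) has coefficient (n+1) a_{n+1} at x^n;
-5 y(x) has coefficient -5 a_n at x^n.
Matching x^n: (n+2)(n+1) a_{n+2} + (n+1) a_{n+1} - 5 a_n = 0.
Thus a_{n+2} = [-(n+1) a_{n+1} + 5 a_n] / ((n+1)(n+2)).

Check with a_0 = 2, a_1 = 0 (apply the recurrence for n = 0, 1, 2, 3): a_0 = 2, a_1 = 0, a_2 = 5, a_3 = -5/3, a_4 = 5/2, a_5 = -11/12.

a_(n+2) = [-(n+1) a_(n+1) + 5 a_n] / ((n+1)(n+2)); check: a_0 = 2, a_1 = 0, a_2 = 5, a_3 = -5/3, a_4 = 5/2, a_5 = -11/12


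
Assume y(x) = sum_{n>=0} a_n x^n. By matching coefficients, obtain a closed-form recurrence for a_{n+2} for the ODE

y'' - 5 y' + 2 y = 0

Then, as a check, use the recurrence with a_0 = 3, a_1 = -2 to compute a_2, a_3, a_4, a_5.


Substitute y = sum_n a_n x^n.
y''(x) has coefficient (n+2)(n+1) a_{n+2} at x^n;
-5 y'(x) has coefficient -5 (n+1) a_{n+1} at x^n;
2 y(x) has coefficient 2 a_n at x^n.
Matching x^n: (n+2)(n+1) a_{n+2} - 5 (n+1) a_{n+1} + 2 a_n = 0.
Thus a_{n+2} = [5 (n+1) a_{n+1} - 2 a_n] / ((n+1)(n+2)).

Check with a_0 = 3, a_1 = -2 (apply the recurrence for n = 0, 1, 2, 3): a_0 = 3, a_1 = -2, a_2 = -8, a_3 = -38/3, a_4 = -29/2, a_5 = -397/30.

a_(n+2) = [5 (n+1) a_(n+1) - 2 a_n] / ((n+1)(n+2)); check: a_0 = 3, a_1 = -2, a_2 = -8, a_3 = -38/3, a_4 = -29/2, a_5 = -397/30


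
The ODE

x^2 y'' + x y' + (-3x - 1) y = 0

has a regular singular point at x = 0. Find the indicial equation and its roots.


Divide by x^2 to reach normal form y'' + P_1(x) y' + P_2(x) y = 0 with P_1(x) = 1/x and P_2(x) = -3/x - 1/x^2.
x = 0 is a singular point because the y'-coefficient 1/x has a pole at x = 0 and the y-coefficient -3/x - 1/x^2 has a pole at x = 0.
It is a regular singular point because x P_1(x) = p(x) = 1 and x^2 P_2(x) = q(x) = -3x - 1 are polynomials, hence analytic at x = 0.
p(0) = 1,  q(0) = -1.
Indicial equation: r(r-1) + p(0) r + q(0) = 0, i.e. r^2 + (p(0) - 1) r + q(0) = 0, i.e. r^2 - 1 = 0.
Discriminant: (0)^2 - 4(-1) = 4, so r = (0 ± 2)/2.
Solving: r_1 = 1, r_2 = -1.

indicial: r^2 - 1 = 0; roots r_1 = 1, r_2 = -1


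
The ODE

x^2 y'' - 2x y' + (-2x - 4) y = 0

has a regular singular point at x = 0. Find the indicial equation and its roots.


Divide by x^2 to reach normal form y'' + P_1(x) y' + P_2(x) y = 0 with P_1(x) = -2/x and P_2(x) = -2/x - 4/x^2.
x = 0 is a singular point because the y'-coefficient -2/x has a pole at x = 0 and the y-coefficient -2/x - 4/x^2 has a pole at x = 0.
It is a regular singular point because x P_1(x) = p(x) = -2 and x^2 P_2(x) = q(x) = -2x - 4 are polynomials, hence analytic at x = 0.
p(0) = -2,  q(0) = -4.
Indicial equation: r(r-1) + p(0) r + q(0) = 0, i.e. r^2 + (p(0) - 1) r + q(0) = 0, i.e. r^2 - 3 r - 4 = 0.
Discriminant: (-3)^2 - 4(-4) = 25, so r = (3 ± 5)/2.
Solving: r_1 = 4, r_2 = -1.

indicial: r^2 - 3 r - 4 = 0; roots r_1 = 4, r_2 = -1


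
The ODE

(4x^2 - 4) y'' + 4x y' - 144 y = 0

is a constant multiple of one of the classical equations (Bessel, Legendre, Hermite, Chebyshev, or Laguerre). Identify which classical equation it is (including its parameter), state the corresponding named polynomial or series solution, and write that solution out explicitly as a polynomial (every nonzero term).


All three coefficients share the factor -4; dividing through by -4 gives  (1 - x^2) y'' - x y' + 36 y = 0.
This matches the Chebyshev equation (1 - x^2) y'' - x y' + n^2 y = 0 (note the -x y' term, not -2x y') with n^2 = 36, so n = 6; the polynomial solution is T_6(x).
With y = sum_k a_k x^k, matching x^k gives (k+2)(k+1) a_{k+2} = (k^2 - n^2) a_k = (k - 6)(k + 6) a_k. The right side vanishes at k = 6, so the series with the parity of 6 terminates at degree 6.
Standard normalization: leading coefficient of T_n is 2^(n-1), so a_6 = 2^5 = 32. Work downward with a_k = (k+1)(k+2) a_{k+2} / ((k - 6)(k + 6)):
  a_4 = (5)(6)(32) / ((4 - 6)(4 + 6)) = 960/(-20) = -48
  a_2 = (3)(4)(-48) / ((2 - 6)(2 + 6)) = -576/(-32) = 18
  a_0 = (1)(2)(18) / ((0 - 6)(0 + 6)) = 36/(-36) = -1
Hence T_6(x) = 32 x^6 - 48 x^4 + 18 x^2 - 1.

T_6(x); series = 32 x^6 - 48 x^4 + 18 x^2 - 1


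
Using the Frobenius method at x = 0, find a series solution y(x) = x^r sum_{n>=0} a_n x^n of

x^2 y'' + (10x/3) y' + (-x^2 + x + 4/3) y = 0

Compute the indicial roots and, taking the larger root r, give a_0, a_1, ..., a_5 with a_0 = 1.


Write in Frobenius form y'' + (p(x)/x) y' + (q(x)/x^2) y = 0:
  p(x) = 10/3,  q(x) = -x^2 + x + 4/3.
Indicial equation: r(r-1) + (10/3) r + (4/3) = 0 -> roots r_1 = -1, r_2 = -4/3.
Take r = r_1 = -1. Let y(x) = x^r sum_{n>=0} a_n x^n with a_0 = 1.
Substitute y = x^r sum a_n x^n and match x^{r+n}. The recurrence is
  D(n) a_n + 1 a_{n-1} - 1 a_{n-2} = 0,  where D(n) = (r+n)(r+n-1) + (10/3)(r+n) + (4/3).
  a_n = [-1 a_{n-1} + 1 a_{n-2}] / D(n).
Since the indicial polynomial factors as (r - r_1)(r - r_2), D(n) = (r_1 + n - r_1)(r_1 + n - r_2) = n(n + 1/3).
Evaluating step by step (a_0 = 1):
  n = 1: D(1) = 1(1 + 1/3) = 4/3; numerator = -1(1) = -1; a_1 = (-1)/(4/3) = -3/4
  n = 2: D(2) = 2(2 + 1/3) = 14/3; numerator = -1(-3/4) + 1(1) = 7/4; a_2 = (7/4)/(14/3) = 3/8
  n = 3: D(3) = 3(3 + 1/3) = 10; numerator = -1(3/8) + 1(-3/4) = -9/8; a_3 = (-9/8)/(10) = -9/80
  n = 4: D(4) = 4(4 + 1/3) = 52/3; numerator = -1(-9/80) + 1(3/8) = 39/80; a_4 = (39/80)/(52/3) = 9/320
  n = 5: D(5) = 5(5 + 1/3) = 80/3; numerator = -1(9/320) + 1(-9/80) = -9/64; a_5 = (-9/64)/(80/3) = -27/5120

r = -1; a_0 = 1; a_1 = -3/4; a_2 = 3/8; a_3 = -9/80; a_4 = 9/320; a_5 = -27/5120


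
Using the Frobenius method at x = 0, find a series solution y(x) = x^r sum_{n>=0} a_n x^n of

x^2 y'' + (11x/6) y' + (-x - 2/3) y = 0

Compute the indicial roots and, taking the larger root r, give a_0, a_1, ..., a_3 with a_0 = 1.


Write in Frobenius form y'' + (p(x)/x) y' + (q(x)/x^2) y = 0:
  p(x) = 11/6,  q(x) = -x - 2/3.
Indicial equation: r(r-1) + (11/6) r + (-2/3) = 0 -> roots r_1 = 1/2, r_2 = -4/3.
Take r = r_1 = 1/2. Let y(x) = x^r sum_{n>=0} a_n x^n with a_0 = 1.
Substitute y = x^r sum a_n x^n and match x^{r+n}. The recurrence is
  D(n) a_n - 1 a_{n-1} = 0,  where D(n) = (r+n)(r+n-1) + (11/6)(r+n) + (-2/3).
  a_n = 1 / D(n) * a_{n-1}.
Since the indicial polynomial factors as (r - r_1)(r - r_2), D(n) = (r_1 + n - r_1)(r_1 + n - r_2) = n(n + 11/6).
Evaluating step by step (a_0 = 1):
  n = 1: D(1) = 1(1 + 11/6) = 17/6; numerator = 1(1) = 1; a_1 = (1)/(17/6) = 6/17
  n = 2: D(2) = 2(2 + 11/6) = 23/3; numerator = 1(6/17) = 6/17; a_2 = (6/17)/(23/3) = 18/391
  n = 3: D(3) = 3(3 + 11/6) = 29/2; numerator = 1(18/391) = 18/391; a_3 = (18/391)/(29/2) = 36/11339

r = 1/2; a_0 = 1; a_1 = 6/17; a_2 = 18/391; a_3 = 36/11339


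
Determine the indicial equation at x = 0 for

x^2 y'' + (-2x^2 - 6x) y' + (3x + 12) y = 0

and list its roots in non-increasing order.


Divide by x^2 to reach normal form y'' + P_1(x) y' + P_2(x) y = 0 with P_1(x) = -2 - 6/x and P_2(x) = 3/x + 12/x^2.
x = 0 is a singular point because the y'-coefficient -2 - 6/x has a pole at x = 0 and the y-coefficient 3/x + 12/x^2 has a pole at x = 0.
It is a regular singular point because x P_1(x) = p(x) = -2x - 6 and x^2 P_2(x) = q(x) = 3x + 12 are polynomials, hence analytic at x = 0.
p(0) = -6,  q(0) = 12.
Indicial equation: r(r-1) + p(0) r + q(0) = 0, i.e. r^2 + (p(0) - 1) r + q(0) = 0, i.e. r^2 - 7 r + 12 = 0.
Discriminant: (-7)^2 - 4(12) = 1, so r = (7 ± 1)/2.
Solving: r_1 = 4, r_2 = 3.

indicial: r^2 - 7 r + 12 = 0; roots r_1 = 4, r_2 = 3


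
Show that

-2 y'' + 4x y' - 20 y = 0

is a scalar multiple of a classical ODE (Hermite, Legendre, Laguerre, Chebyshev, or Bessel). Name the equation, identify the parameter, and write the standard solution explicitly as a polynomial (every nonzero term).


All three coefficients share the factor -2; dividing through by -2 gives  y'' - 2x y' + 10 y = 0.
This matches the Hermite equation y'' - 2x y' + 2n y = 0 with 2n = 10, so n = 5; the polynomial solution is H_5(x).
With y = sum_k a_k x^k, matching x^k gives (k+2)(k+1) a_{k+2} = 2(k - n) a_k = 2(k - 5) a_k. The right side vanishes at k = 5, so the series with the parity of 5 terminates at degree 5.
Standard normalization: leading coefficient of H_n is 2^n, so a_5 = 2^5 = 32. Work downward with a_k = (k+1)(k+2) a_{k+2} / (2(k - n)):
  a_3 = (4)(5)(32) / (2(3 - 5)) = 640/(-4) = -160
  a_1 = (2)(3)(-160) / (2(1 - 5)) = -960/(-8) = 120
Hence H_5(x) = 32 x^5 - 160 x^3 + 120 x.

H_5(x); series = 32 x^5 - 160 x^3 + 120 x


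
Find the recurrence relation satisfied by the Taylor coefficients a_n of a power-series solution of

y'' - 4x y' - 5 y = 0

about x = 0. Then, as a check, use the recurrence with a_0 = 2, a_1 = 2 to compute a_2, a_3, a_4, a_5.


Substitute y = sum_n a_n x^n.
y''(x) has coefficient (n+2)(n+1) a_{n+2} at x^n;
-4 x y'(x) has coefficient -4 n a_n at x^n (shift);
-5 y(x) has coefficient -5 a_n at x^n.
Matching x^n: (n+2)(n+1) a_{n+2} + (-4n - 5) a_n = 0.
Thus a_{n+2} = (4n + 5) / ((n+1)(n+2)) * a_n.

Check with a_0 = 2, a_1 = 2 (apply the recurrence for n = 0, 1, 2, 3): a_0 = 2, a_1 = 2, a_2 = 5, a_3 = 3, a_4 = 65/12, a_5 = 51/20.

a_(n+2) = (4n + 5) / ((n+1)(n+2)) * a_n; check: a_0 = 2, a_1 = 2, a_2 = 5, a_3 = 3, a_4 = 65/12, a_5 = 51/20


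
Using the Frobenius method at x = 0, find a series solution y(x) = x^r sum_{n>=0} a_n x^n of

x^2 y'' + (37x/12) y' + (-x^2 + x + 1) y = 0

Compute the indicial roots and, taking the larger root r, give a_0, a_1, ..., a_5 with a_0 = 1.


Write in Frobenius form y'' + (p(x)/x) y' + (q(x)/x^2) y = 0:
  p(x) = 37/12,  q(x) = -x^2 + x + 1.
Indicial equation: r(r-1) + (37/12) r + (1) = 0 -> roots r_1 = -3/4, r_2 = -4/3.
Take r = r_1 = -3/4. Let y(x) = x^r sum_{n>=0} a_n x^n with a_0 = 1.
Substitute y = x^r sum a_n x^n and match x^{r+n}. The recurrence is
  D(n) a_n + 1 a_{n-1} - 1 a_{n-2} = 0,  where D(n) = (r+n)(r+n-1) + (37/12)(r+n) + (1).
  a_n = [-1 a_{n-1} + 1 a_{n-2}] / D(n).
Since the indicial polynomial factors as (r - r_1)(r - r_2), D(n) = (r_1 + n - r_1)(r_1 + n - r_2) = n(n + 7/12).
Evaluating step by step (a_0 = 1):
  n = 1: D(1) = 1(1 + 7/12) = 19/12; numerator = -1(1) = -1; a_1 = (-1)/(19/12) = -12/19
  n = 2: D(2) = 2(2 + 7/12) = 31/6; numerator = -1(-12/19) + 1(1) = 31/19; a_2 = (31/19)/(31/6) = 6/19
  n = 3: D(3) = 3(3 + 7/12) = 43/4; numerator = -1(6/19) + 1(-12/19) = -18/19; a_3 = (-18/19)/(43/4) = -72/817
  n = 4: D(4) = 4(4 + 7/12) = 55/3; numerator = -1(-72/817) + 1(6/19) = 330/817; a_4 = (330/817)/(55/3) = 18/817
  n = 5: D(5) = 5(5 + 7/12) = 335/12; numerator = -1(18/817) + 1(-72/817) = -90/817; a_5 = (-90/817)/(335/12) = -216/54739

r = -3/4; a_0 = 1; a_1 = -12/19; a_2 = 6/19; a_3 = -72/817; a_4 = 18/817; a_5 = -216/54739


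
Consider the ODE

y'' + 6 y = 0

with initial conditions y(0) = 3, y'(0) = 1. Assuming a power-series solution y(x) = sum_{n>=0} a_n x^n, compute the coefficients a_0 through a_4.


Ansatz: y(x) = sum_{n>=0} a_n x^n, so y'(x) = sum_{n>=1} n a_n x^(n-1) and y''(x) = sum_{n>=2} n(n-1) a_n x^(n-2).
Substitute into P(x) y'' + Q(x) y' + R(x) y = 0 with P(x) = 1, Q(x) = 0, R(x) = 6, and match powers of x.
Initial conditions: a_0 = 3, a_1 = 1.
Setting the coefficient of each power of x to zero and solving order by order (substituting the coefficients already found):
  x^0: 2 a_2 + 6 a_0 = 0  ->  2 a_2 = -6 a_0 = -18  ->  a_2 = -9
  x^1: 6 a_3 + 6 a_1 = 0  ->  6 a_3 = -6 a_1 = -6  ->  a_3 = -1
  x^2: 12 a_4 + 6 a_2 = 0  ->  12 a_4 = -6 a_2 = 54  ->  a_4 = 9/2
Truncated series: y(x) = 3 + x - 9 x^2 - x^3 + (9/2) x^4 + O(x^5).

a_0 = 3; a_1 = 1; a_2 = -9; a_3 = -1; a_4 = 9/2


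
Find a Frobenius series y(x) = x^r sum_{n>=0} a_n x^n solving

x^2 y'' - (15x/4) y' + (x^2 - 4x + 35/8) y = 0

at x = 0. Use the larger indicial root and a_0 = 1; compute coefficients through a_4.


Write in Frobenius form y'' + (p(x)/x) y' + (q(x)/x^2) y = 0:
  p(x) = -15/4,  q(x) = x^2 - 4x + 35/8.
Indicial equation: r(r-1) + (-15/4) r + (35/8) = 0 -> roots r_1 = 7/2, r_2 = 5/4.
Take r = r_1 = 7/2. Let y(x) = x^r sum_{n>=0} a_n x^n with a_0 = 1.
Substitute y = x^r sum a_n x^n and match x^{r+n}. The recurrence is
  D(n) a_n - 4 a_{n-1} + 1 a_{n-2} = 0,  where D(n) = (r+n)(r+n-1) + (-15/4)(r+n) + (35/8).
  a_n = [4 a_{n-1} - 1 a_{n-2}] / D(n).
Since the indicial polynomial factors as (r - r_1)(r - r_2), D(n) = (r_1 + n - r_1)(r_1 + n - r_2) = n(n + 9/4).
Evaluating step by step (a_0 = 1):
  n = 1: D(1) = 1(1 + 9/4) = 13/4; numerator = 4(1) = 4; a_1 = (4)/(13/4) = 16/13
  n = 2: D(2) = 2(2 + 9/4) = 17/2; numerator = 4(16/13) - 1(1) = 51/13; a_2 = (51/13)/(17/2) = 6/13
  n = 3: D(3) = 3(3 + 9/4) = 63/4; numerator = 4(6/13) - 1(16/13) = 8/13; a_3 = (8/13)/(63/4) = 32/819
  n = 4: D(4) = 4(4 + 9/4) = 25; numerator = 4(32/819) - 1(6/13) = -250/819; a_4 = (-250/819)/(25) = -10/819

r = 7/2; a_0 = 1; a_1 = 16/13; a_2 = 6/13; a_3 = 32/819; a_4 = -10/819


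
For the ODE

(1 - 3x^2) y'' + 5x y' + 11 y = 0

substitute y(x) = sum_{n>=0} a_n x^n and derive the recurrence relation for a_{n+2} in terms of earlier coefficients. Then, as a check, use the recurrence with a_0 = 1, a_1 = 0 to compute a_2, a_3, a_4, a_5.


Substitute y = sum_n a_n x^n.
(1 - 3 x^2) y'' contributes (n+2)(n+1) a_{n+2} - 3 n(n-1) a_n at x^n.
5 x y'(x) contributes 5 n a_n at x^n.
11 y(x) contributes 11 a_n at x^n.
Matching x^n: (n+2)(n+1) a_{n+2} + (-3 n(n-1) + 5 n + 11) a_n = 0.
Thus a_{n+2} = (3 n(n-1) - 5 n - 11) / ((n+1)(n+2)) * a_n.

Check with a_0 = 1, a_1 = 0 (apply the recurrence for n = 0, 1, 2, 3): a_0 = 1, a_1 = 0, a_2 = -11/2, a_3 = 0, a_4 = 55/8, a_5 = 0.

a_(n+2) = (3 n(n-1) - 5 n - 11) / ((n+1)(n+2)) * a_n; check: a_0 = 1, a_1 = 0, a_2 = -11/2, a_3 = 0, a_4 = 55/8, a_5 = 0


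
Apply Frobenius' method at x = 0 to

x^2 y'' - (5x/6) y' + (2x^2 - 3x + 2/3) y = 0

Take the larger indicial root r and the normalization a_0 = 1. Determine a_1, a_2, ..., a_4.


Write in Frobenius form y'' + (p(x)/x) y' + (q(x)/x^2) y = 0:
  p(x) = -5/6,  q(x) = 2x^2 - 3x + 2/3.
Indicial equation: r(r-1) + (-5/6) r + (2/3) = 0 -> roots r_1 = 4/3, r_2 = 1/2.
Take r = r_1 = 4/3. Let y(x) = x^r sum_{n>=0} a_n x^n with a_0 = 1.
Substitute y = x^r sum a_n x^n and match x^{r+n}. The recurrence is
  D(n) a_n - 3 a_{n-1} + 2 a_{n-2} = 0,  where D(n) = (r+n)(r+n-1) + (-5/6)(r+n) + (2/3).
  a_n = [3 a_{n-1} - 2 a_{n-2}] / D(n).
Since the indicial polynomial factors as (r - r_1)(r - r_2), D(n) = (r_1 + n - r_1)(r_1 + n - r_2) = n(n + 5/6).
Evaluating step by step (a_0 = 1):
  n = 1: D(1) = 1(1 + 5/6) = 11/6; numerator = 3(1) = 3; a_1 = (3)/(11/6) = 18/11
  n = 2: D(2) = 2(2 + 5/6) = 17/3; numerator = 3(18/11) - 2(1) = 32/11; a_2 = (32/11)/(17/3) = 96/187
  n = 3: D(3) = 3(3 + 5/6) = 23/2; numerator = 3(96/187) - 2(18/11) = -324/187; a_3 = (-324/187)/(23/2) = -648/4301
  n = 4: D(4) = 4(4 + 5/6) = 58/3; numerator = 3(-648/4301) - 2(96/187) = -6360/4301; a_4 = (-6360/4301)/(58/3) = -9540/124729

r = 4/3; a_0 = 1; a_1 = 18/11; a_2 = 96/187; a_3 = -648/4301; a_4 = -9540/124729


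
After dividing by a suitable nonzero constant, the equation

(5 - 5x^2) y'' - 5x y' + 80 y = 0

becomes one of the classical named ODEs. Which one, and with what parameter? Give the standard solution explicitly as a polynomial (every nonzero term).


All three coefficients share the factor 5; dividing through by 5 gives  (1 - x^2) y'' - x y' + 16 y = 0.
This matches the Chebyshev equation (1 - x^2) y'' - x y' + n^2 y = 0 (note the -x y' term, not -2x y') with n^2 = 16, so n = 4; the polynomial solution is T_4(x).
With y = sum_k a_k x^k, matching x^k gives (k+2)(k+1) a_{k+2} = (k^2 - n^2) a_k = (k - 4)(k + 4) a_k. The right side vanishes at k = 4, so the series with the parity of 4 terminates at degree 4.
Standard normalization: leading coefficient of T_n is 2^(n-1), so a_4 = 2^3 = 8. Work downward with a_k = (k+1)(k+2) a_{k+2} / ((k - 4)(k + 4)):
  a_2 = (3)(4)(8) / ((2 - 4)(2 + 4)) = 96/(-12) = -8
  a_0 = (1)(2)(-8) / ((0 - 4)(0 + 4)) = -16/(-16) = 1
Hence T_4(x) = 8 x^4 - 8 x^2 + 1.

T_4(x); series = 8 x^4 - 8 x^2 + 1


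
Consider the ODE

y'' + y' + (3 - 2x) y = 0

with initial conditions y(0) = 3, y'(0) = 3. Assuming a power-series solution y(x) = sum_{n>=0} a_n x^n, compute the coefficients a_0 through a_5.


Ansatz: y(x) = sum_{n>=0} a_n x^n, so y'(x) = sum_{n>=1} n a_n x^(n-1) and y''(x) = sum_{n>=2} n(n-1) a_n x^(n-2).
Substitute into P(x) y'' + Q(x) y' + R(x) y = 0 with P(x) = 1, Q(x) = 1, R(x) = 3 - 2x, and match powers of x.
Initial conditions: a_0 = 3, a_1 = 3.
Setting the coefficient of each power of x to zero and solving order by order (substituting the coefficients already found):
  x^0: 2 a_2 + a_1 + 3 a_0 = 0  ->  2 a_2 = -a_1 - 3 a_0 = -12  ->  a_2 = -6
  x^1: 6 a_3 + 2 a_2 + 3 a_1 - 2 a_0 = 0  ->  6 a_3 = -2 a_2 - 3 a_1 + 2 a_0 = 9  ->  a_3 = 3/2
  x^2: 12 a_4 + 3 a_3 + 3 a_2 - 2 a_1 = 0  ->  12 a_4 = -3 a_3 - 3 a_2 + 2 a_1 = 39/2  ->  a_4 = 13/8
  x^3: 20 a_5 + 4 a_4 + 3 a_3 - 2 a_2 = 0  ->  20 a_5 = -4 a_4 - 3 a_3 + 2 a_2 = -23  ->  a_5 = -23/20
Truncated series: y(x) = 3 + 3 x - 6 x^2 + (3/2) x^3 + (13/8) x^4 - (23/20) x^5 + O(x^6).

a_0 = 3; a_1 = 3; a_2 = -6; a_3 = 3/2; a_4 = 13/8; a_5 = -23/20


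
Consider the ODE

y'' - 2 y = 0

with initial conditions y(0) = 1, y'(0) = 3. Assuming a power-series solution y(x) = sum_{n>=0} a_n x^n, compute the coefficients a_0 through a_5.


Ansatz: y(x) = sum_{n>=0} a_n x^n, so y'(x) = sum_{n>=1} n a_n x^(n-1) and y''(x) = sum_{n>=2} n(n-1) a_n x^(n-2).
Substitute into P(x) y'' + Q(x) y' + R(x) y = 0 with P(x) = 1, Q(x) = 0, R(x) = -2, and match powers of x.
Initial conditions: a_0 = 1, a_1 = 3.
Setting the coefficient of each power of x to zero and solving order by order (substituting the coefficients already found):
  x^0: 2 a_2 - 2 a_0 = 0  ->  2 a_2 = 2 a_0 = 2  ->  a_2 = 1
  x^1: 6 a_3 - 2 a_1 = 0  ->  6 a_3 = 2 a_1 = 6  ->  a_3 = 1
  x^2: 12 a_4 - 2 a_2 = 0  ->  12 a_4 = 2 a_2 = 2  ->  a_4 = 1/6
  x^3: 20 a_5 - 2 a_3 = 0  ->  20 a_5 = 2 a_3 = 2  ->  a_5 = 1/10
Truncated series: y(x) = 1 + 3 x + x^2 + x^3 + (1/6) x^4 + (1/10) x^5 + O(x^6).

a_0 = 1; a_1 = 3; a_2 = 1; a_3 = 1; a_4 = 1/6; a_5 = 1/10


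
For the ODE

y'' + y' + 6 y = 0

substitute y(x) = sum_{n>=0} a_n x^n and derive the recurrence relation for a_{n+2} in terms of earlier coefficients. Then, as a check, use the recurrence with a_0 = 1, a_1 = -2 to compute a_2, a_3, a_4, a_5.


Substitute y = sum_n a_n x^n.
y''(x) has coefficient (n+2)(n+1) a_{n+2} at x^n;
y'(x) has coefficient (n+1) a_{n+1} at x^n;
6 y(x) has coefficient 6 a_n at x^n.
Matching x^n: (n+2)(n+1) a_{n+2} + (n+1) a_{n+1} + 6 a_n = 0.
Thus a_{n+2} = [-(n+1) a_{n+1} - 6 a_n] / ((n+1)(n+2)).

Check with a_0 = 1, a_1 = -2 (apply the recurrence for n = 0, 1, 2, 3): a_0 = 1, a_1 = -2, a_2 = -2, a_3 = 8/3, a_4 = 1/3, a_5 = -13/15.

a_(n+2) = [-(n+1) a_(n+1) - 6 a_n] / ((n+1)(n+2)); check: a_0 = 1, a_1 = -2, a_2 = -2, a_3 = 8/3, a_4 = 1/3, a_5 = -13/15


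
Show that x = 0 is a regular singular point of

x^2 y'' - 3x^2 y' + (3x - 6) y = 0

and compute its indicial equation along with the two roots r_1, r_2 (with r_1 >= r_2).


Divide by x^2 to reach normal form y'' + P_1(x) y' + P_2(x) y = 0 with P_1(x) = -3 and P_2(x) = 3/x - 6/x^2.
x = 0 is a singular point because the y-coefficient 3/x - 6/x^2 has a pole at x = 0.
It is a regular singular point because x P_1(x) = p(x) = -3x and x^2 P_2(x) = q(x) = 3x - 6 are polynomials, hence analytic at x = 0.
p(0) = 0,  q(0) = -6.
Indicial equation: r(r-1) + p(0) r + q(0) = 0, i.e. r^2 + (p(0) - 1) r + q(0) = 0, i.e. r^2 - 1 r - 6 = 0.
Discriminant: (-1)^2 - 4(-6) = 25, so r = (1 ± 5)/2.
Solving: r_1 = 3, r_2 = -2.

indicial: r^2 - 1 r - 6 = 0; roots r_1 = 3, r_2 = -2


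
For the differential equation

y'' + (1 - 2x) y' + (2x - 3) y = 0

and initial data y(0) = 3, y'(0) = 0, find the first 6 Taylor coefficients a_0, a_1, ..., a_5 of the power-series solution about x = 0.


Ansatz: y(x) = sum_{n>=0} a_n x^n, so y'(x) = sum_{n>=1} n a_n x^(n-1) and y''(x) = sum_{n>=2} n(n-1) a_n x^(n-2).
Substitute into P(x) y'' + Q(x) y' + R(x) y = 0 with P(x) = 1, Q(x) = 1 - 2x, R(x) = 2x - 3, and match powers of x.
Initial conditions: a_0 = 3, a_1 = 0.
Setting the coefficient of each power of x to zero and solving order by order (substituting the coefficients already found):
  x^0: 2 a_2 + a_1 - 3 a_0 = 0  ->  2 a_2 = -a_1 + 3 a_0 = 9  ->  a_2 = 9/2
  x^1: 6 a_3 + 2 a_2 - 5 a_1 + 2 a_0 = 0  ->  6 a_3 = -2 a_2 + 5 a_1 - 2 a_0 = -15  ->  a_3 = -5/2
  x^2: 12 a_4 + 3 a_3 - 7 a_2 + 2 a_1 = 0  ->  12 a_4 = -3 a_3 + 7 a_2 - 2 a_1 = 39  ->  a_4 = 13/4
  x^3: 20 a_5 + 4 a_4 - 9 a_3 + 2 a_2 = 0  ->  20 a_5 = -4 a_4 + 9 a_3 - 2 a_2 = -89/2  ->  a_5 = -89/40
Truncated series: y(x) = 3 + (9/2) x^2 - (5/2) x^3 + (13/4) x^4 - (89/40) x^5 + O(x^6).

a_0 = 3; a_1 = 0; a_2 = 9/2; a_3 = -5/2; a_4 = 13/4; a_5 = -89/40


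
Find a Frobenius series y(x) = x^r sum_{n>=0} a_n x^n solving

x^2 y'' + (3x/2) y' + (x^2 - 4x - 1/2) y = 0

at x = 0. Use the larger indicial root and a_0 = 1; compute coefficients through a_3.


Write in Frobenius form y'' + (p(x)/x) y' + (q(x)/x^2) y = 0:
  p(x) = 3/2,  q(x) = x^2 - 4x - 1/2.
Indicial equation: r(r-1) + (3/2) r + (-1/2) = 0 -> roots r_1 = 1/2, r_2 = -1.
Take r = r_1 = 1/2. Let y(x) = x^r sum_{n>=0} a_n x^n with a_0 = 1.
Substitute y = x^r sum a_n x^n and match x^{r+n}. The recurrence is
  D(n) a_n - 4 a_{n-1} + 1 a_{n-2} = 0,  where D(n) = (r+n)(r+n-1) + (3/2)(r+n) + (-1/2).
  a_n = [4 a_{n-1} - 1 a_{n-2}] / D(n).
Since the indicial polynomial factors as (r - r_1)(r - r_2), D(n) = (r_1 + n - r_1)(r_1 + n - r_2) = n(n + 3/2).
Evaluating step by step (a_0 = 1):
  n = 1: D(1) = 1(1 + 3/2) = 5/2; numerator = 4(1) = 4; a_1 = (4)/(5/2) = 8/5
  n = 2: D(2) = 2(2 + 3/2) = 7; numerator = 4(8/5) - 1(1) = 27/5; a_2 = (27/5)/(7) = 27/35
  n = 3: D(3) = 3(3 + 3/2) = 27/2; numerator = 4(27/35) - 1(8/5) = 52/35; a_3 = (52/35)/(27/2) = 104/945

r = 1/2; a_0 = 1; a_1 = 8/5; a_2 = 27/35; a_3 = 104/945


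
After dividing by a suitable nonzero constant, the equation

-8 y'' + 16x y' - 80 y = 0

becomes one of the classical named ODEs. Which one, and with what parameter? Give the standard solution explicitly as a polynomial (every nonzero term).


All three coefficients share the factor -8; dividing through by -8 gives  y'' - 2x y' + 10 y = 0.
This matches the Hermite equation y'' - 2x y' + 2n y = 0 with 2n = 10, so n = 5; the polynomial solution is H_5(x).
With y = sum_k a_k x^k, matching x^k gives (k+2)(k+1) a_{k+2} = 2(k - n) a_k = 2(k - 5) a_k. The right side vanishes at k = 5, so the series with the parity of 5 terminates at degree 5.
Standard normalization: leading coefficient of H_n is 2^n, so a_5 = 2^5 = 32. Work downward with a_k = (k+1)(k+2) a_{k+2} / (2(k - n)):
  a_3 = (4)(5)(32) / (2(3 - 5)) = 640/(-4) = -160
  a_1 = (2)(3)(-160) / (2(1 - 5)) = -960/(-8) = 120
Hence H_5(x) = 32 x^5 - 160 x^3 + 120 x.

H_5(x); series = 32 x^5 - 160 x^3 + 120 x


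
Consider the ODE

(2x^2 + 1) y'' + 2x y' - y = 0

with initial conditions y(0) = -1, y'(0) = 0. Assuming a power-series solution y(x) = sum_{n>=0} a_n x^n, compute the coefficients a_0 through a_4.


Ansatz: y(x) = sum_{n>=0} a_n x^n, so y'(x) = sum_{n>=1} n a_n x^(n-1) and y''(x) = sum_{n>=2} n(n-1) a_n x^(n-2).
Substitute into P(x) y'' + Q(x) y' + R(x) y = 0 with P(x) = 2x^2 + 1, Q(x) = 2x, R(x) = -1, and match powers of x.
Initial conditions: a_0 = -1, a_1 = 0.
Setting the coefficient of each power of x to zero and solving order by order (substituting the coefficients already found):
  x^0: 2 a_2 - a_0 = 0  ->  2 a_2 = a_0 = -1  ->  a_2 = -1/2
  x^1: 6 a_3 + a_1 = 0  ->  6 a_3 = -a_1 = 0  ->  a_3 = 0
  x^2: 12 a_4 + 7 a_2 = 0  ->  12 a_4 = -7 a_2 = 7/2  ->  a_4 = 7/24
Truncated series: y(x) = -1 - (1/2) x^2 + (7/24) x^4 + O(x^5).

a_0 = -1; a_1 = 0; a_2 = -1/2; a_3 = 0; a_4 = 7/24


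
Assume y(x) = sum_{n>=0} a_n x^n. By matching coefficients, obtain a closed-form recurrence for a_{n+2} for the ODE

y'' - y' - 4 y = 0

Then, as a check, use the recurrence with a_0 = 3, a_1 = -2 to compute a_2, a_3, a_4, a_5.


Substitute y = sum_n a_n x^n.
y''(x) has coefficient (n+2)(n+1) a_{n+2} at x^n;
-y'(x) has coefficient -(n+1) a_{n+1} at x^n;
-4 y(x) has coefficient -4 a_n at x^n.
Matching x^n: (n+2)(n+1) a_{n+2} - (n+1) a_{n+1} - 4 a_n = 0.
Thus a_{n+2} = [(n+1) a_{n+1} + 4 a_n] / ((n+1)(n+2)).

Check with a_0 = 3, a_1 = -2 (apply the recurrence for n = 0, 1, 2, 3): a_0 = 3, a_1 = -2, a_2 = 5, a_3 = 1/3, a_4 = 7/4, a_5 = 5/12.

a_(n+2) = [(n+1) a_(n+1) + 4 a_n] / ((n+1)(n+2)); check: a_0 = 3, a_1 = -2, a_2 = 5, a_3 = 1/3, a_4 = 7/4, a_5 = 5/12


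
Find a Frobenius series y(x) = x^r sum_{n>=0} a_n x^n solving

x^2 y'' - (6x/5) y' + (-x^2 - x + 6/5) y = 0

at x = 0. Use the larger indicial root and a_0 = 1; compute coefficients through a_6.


Write in Frobenius form y'' + (p(x)/x) y' + (q(x)/x^2) y = 0:
  p(x) = -6/5,  q(x) = -x^2 - x + 6/5.
Indicial equation: r(r-1) + (-6/5) r + (6/5) = 0 -> roots r_1 = 6/5, r_2 = 1.
Take r = r_1 = 6/5. Let y(x) = x^r sum_{n>=0} a_n x^n with a_0 = 1.
Substitute y = x^r sum a_n x^n and match x^{r+n}. The recurrence is
  D(n) a_n - 1 a_{n-1} - 1 a_{n-2} = 0,  where D(n) = (r+n)(r+n-1) + (-6/5)(r+n) + (6/5).
  a_n = [1 a_{n-1} + 1 a_{n-2}] / D(n).
Since the indicial polynomial factors as (r - r_1)(r - r_2), D(n) = (r_1 + n - r_1)(r_1 + n - r_2) = n(n + 1/5).
Evaluating step by step (a_0 = 1):
  n = 1: D(1) = 1(1 + 1/5) = 6/5; numerator = 1(1) = 1; a_1 = (1)/(6/5) = 5/6
  n = 2: D(2) = 2(2 + 1/5) = 22/5; numerator = 1(5/6) + 1(1) = 11/6; a_2 = (11/6)/(22/5) = 5/12
  n = 3: D(3) = 3(3 + 1/5) = 48/5; numerator = 1(5/12) + 1(5/6) = 5/4; a_3 = (5/4)/(48/5) = 25/192
  n = 4: D(4) = 4(4 + 1/5) = 84/5; numerator = 1(25/192) + 1(5/12) = 35/64; a_4 = (35/64)/(84/5) = 25/768
  n = 5: D(5) = 5(5 + 1/5) = 26; numerator = 1(25/768) + 1(25/192) = 125/768; a_5 = (125/768)/(26) = 125/19968
  n = 6: D(6) = 6(6 + 1/5) = 186/5; numerator = 1(125/19968) + 1(25/768) = 775/19968; a_6 = (775/19968)/(186/5) = 125/119808

r = 6/5; a_0 = 1; a_1 = 5/6; a_2 = 5/12; a_3 = 25/192; a_4 = 25/768; a_5 = 125/19968; a_6 = 125/119808


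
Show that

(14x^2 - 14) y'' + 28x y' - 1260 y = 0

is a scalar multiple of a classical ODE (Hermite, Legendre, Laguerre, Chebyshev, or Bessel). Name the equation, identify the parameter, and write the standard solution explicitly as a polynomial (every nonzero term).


All three coefficients share the factor -14; dividing through by -14 gives  (1 - x^2) y'' - 2x y' + 90 y = 0.
This matches the Legendre equation (1 - x^2) y'' - 2x y' + n(n+1) y = 0 (note the -2x y' term) with n(n+1) = 90, so n = 9; the polynomial solution is P_9(x).
With y = sum_k a_k x^k, matching x^k gives (k+2)(k+1) a_{k+2} = [k(k+1) - n(n+1)] a_k = (k - 9)(k + 10) a_k. The right side vanishes at k = 9, so the series with the parity of 9 terminates at degree 9.
Standard normalization (P_n(1) = 1): leading coefficient (2n)!/(2^n (n!)^2) = 6402373705728000/(512*131681894400) = 12155/128, so a_9 = 12155/128. Work downward with a_k = (k+1)(k+2) a_{k+2} / ((k - 9)(k + 10)):
  a_7 = (8)(9)(12155/128) / ((7 - 9)(7 + 10)) = (109395/16)/(-34) = -6435/32
  a_5 = (6)(7)(-6435/32) / ((5 - 9)(5 + 10)) = (-135135/16)/(-60) = 9009/64
  a_3 = (4)(5)(9009/64) / ((3 - 9)(3 + 10)) = (45045/16)/(-78) = -1155/32
  a_1 = (2)(3)(-1155/32) / ((1 - 9)(1 + 10)) = (-3465/16)/(-88) = 315/128
Hence P_9(x) = 12155 x^9/128 - 6435 x^7/32 + 9009 x^5/64 - 1155 x^3/32 + 315 x/128.

P_9(x); series = 12155 x^9/128 - 6435 x^7/32 + 9009 x^5/64 - 1155 x^3/32 + 315 x/128


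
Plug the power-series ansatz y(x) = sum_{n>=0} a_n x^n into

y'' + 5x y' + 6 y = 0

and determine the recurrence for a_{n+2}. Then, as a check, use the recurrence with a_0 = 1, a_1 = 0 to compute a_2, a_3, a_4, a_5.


Substitute y = sum_n a_n x^n.
y''(x) has coefficient (n+2)(n+1) a_{n+2} at x^n;
5 x y'(x) has coefficient 5 n a_n at x^n (shift);
6 y(x) has coefficient 6 a_n at x^n.
Matching x^n: (n+2)(n+1) a_{n+2} + (5n + 6) a_n = 0.
Thus a_{n+2} = (-5n - 6) / ((n+1)(n+2)) * a_n.

Check with a_0 = 1, a_1 = 0 (apply the recurrence for n = 0, 1, 2, 3): a_0 = 1, a_1 = 0, a_2 = -3, a_3 = 0, a_4 = 4, a_5 = 0.

a_(n+2) = (-5n - 6) / ((n+1)(n+2)) * a_n; check: a_0 = 1, a_1 = 0, a_2 = -3, a_3 = 0, a_4 = 4, a_5 = 0


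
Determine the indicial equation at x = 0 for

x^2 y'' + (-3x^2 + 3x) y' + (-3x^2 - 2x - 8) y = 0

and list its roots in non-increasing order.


Divide by x^2 to reach normal form y'' + P_1(x) y' + P_2(x) y = 0 with P_1(x) = -3 + 3/x and P_2(x) = -3 - 2/x - 8/x^2.
x = 0 is a singular point because the y'-coefficient -3 + 3/x has a pole at x = 0 and the y-coefficient -3 - 2/x - 8/x^2 has a pole at x = 0.
It is a regular singular point because x P_1(x) = p(x) = 3 - 3x and x^2 P_2(x) = q(x) = -3x^2 - 2x - 8 are polynomials, hence analytic at x = 0.
p(0) = 3,  q(0) = -8.
Indicial equation: r(r-1) + p(0) r + q(0) = 0, i.e. r^2 + (p(0) - 1) r + q(0) = 0, i.e. r^2 + 2 r - 8 = 0.
Discriminant: (2)^2 - 4(-8) = 36, so r = (-2 ± 6)/2.
Solving: r_1 = 2, r_2 = -4.

indicial: r^2 + 2 r - 8 = 0; roots r_1 = 2, r_2 = -4


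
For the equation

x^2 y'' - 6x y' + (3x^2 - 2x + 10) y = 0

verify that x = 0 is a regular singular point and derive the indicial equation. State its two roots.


Divide by x^2 to reach normal form y'' + P_1(x) y' + P_2(x) y = 0 with P_1(x) = -6/x and P_2(x) = 3 - 2/x + 10/x^2.
x = 0 is a singular point because the y'-coefficient -6/x has a pole at x = 0 and the y-coefficient 3 - 2/x + 10/x^2 has a pole at x = 0.
It is a regular singular point because x P_1(x) = p(x) = -6 and x^2 P_2(x) = q(x) = 3x^2 - 2x + 10 are polynomials, hence analytic at x = 0.
p(0) = -6,  q(0) = 10.
Indicial equation: r(r-1) + p(0) r + q(0) = 0, i.e. r^2 + (p(0) - 1) r + q(0) = 0, i.e. r^2 - 7 r + 10 = 0.
Discriminant: (-7)^2 - 4(10) = 9, so r = (7 ± 3)/2.
Solving: r_1 = 5, r_2 = 2.

indicial: r^2 - 7 r + 10 = 0; roots r_1 = 5, r_2 = 2


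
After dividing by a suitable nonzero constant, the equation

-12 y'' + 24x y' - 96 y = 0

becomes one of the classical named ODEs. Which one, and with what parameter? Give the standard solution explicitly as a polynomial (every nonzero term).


All three coefficients share the factor -12; dividing through by -12 gives  y'' - 2x y' + 8 y = 0.
This matches the Hermite equation y'' - 2x y' + 2n y = 0 with 2n = 8, so n = 4; the polynomial solution is H_4(x).
With y = sum_k a_k x^k, matching x^k gives (k+2)(k+1) a_{k+2} = 2(k - n) a_k = 2(k - 4) a_k. The right side vanishes at k = 4, so the series with the parity of 4 terminates at degree 4.
Standard normalization: leading coefficient of H_n is 2^n, so a_4 = 2^4 = 16. Work downward with a_k = (k+1)(k+2) a_{k+2} / (2(k - n)):
  a_2 = (3)(4)(16) / (2(2 - 4)) = 192/(-4) = -48
  a_0 = (1)(2)(-48) / (2(0 - 4)) = -96/(-8) = 12
Hence H_4(x) = 16 x^4 - 48 x^2 + 12.

H_4(x); series = 16 x^4 - 48 x^2 + 12
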